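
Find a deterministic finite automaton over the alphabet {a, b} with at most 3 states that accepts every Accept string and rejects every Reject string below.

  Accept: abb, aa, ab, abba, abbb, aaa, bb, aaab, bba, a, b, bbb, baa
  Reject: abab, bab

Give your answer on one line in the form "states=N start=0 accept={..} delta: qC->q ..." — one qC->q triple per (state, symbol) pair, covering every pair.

Grow the machine one transition at a time. Run the examples from 0; the earliest place one falls off (shortest prefix, ties alphabetical) gets sent to the lowest-numbered state that keeps every Accept/Reject pair distinguishable — a pair clashes when both reach the same state with identical unread suffix — and to a fresh state only if none does.
a: 0a undefined. 0a->0: ok.
b: 0b undefined. 0b->0: no, abb/abab meet in 0. Open state 1: 0b->1.
ba: 1a undefined. 1a->0: no, ab/abab meet in 1. 1a->1: no, abb/abab meet in 1 with "b" left. Open state 2: 1a->2.
bb: 1b undefined. 1b->0: ok.
baa: 2a undefined. 2a->0: ok.
bab: 2b undefined. 2b->0: no, abb/abab meet in 0. 2b->1: no, ab/abab meet in 1. 2b->2: ok.
All examples now run through 3 states with every (state, symbol) defined. Accept strings end in {0,1}, Reject strings end in {2}; accept={0,1}.

states=3 start=0 accept={0,1} delta: 0a->0 0b->1 1a->2 1b->0 2a->0 2b->2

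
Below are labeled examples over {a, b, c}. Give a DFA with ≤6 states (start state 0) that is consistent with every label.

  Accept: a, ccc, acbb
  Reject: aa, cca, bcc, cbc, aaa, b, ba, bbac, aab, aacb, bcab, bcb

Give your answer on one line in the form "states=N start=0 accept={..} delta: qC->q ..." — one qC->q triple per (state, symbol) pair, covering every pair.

Grow the machine one transition at a time. Run the examples from 0; the earliest place one falls off (shortest prefix, ties alphabetical) gets sent to the lowest-numbered state that keeps every Accept/Reject pair distinguishable — a pair clashes when both reach the same state with identical unread suffix — and to a fresh state only if none does.
a: 0a undefined. 0a->0: no, a/aa meet in 0. Open state 1: 0a->1.
b: 0b undefined. 0b->0: no, a/ba meet in 1. 0b->1: no, a/b meet in 1. Open state 2: 0b->2.
c: 0c undefined. 0c->0: no, a/cca meet in 1. 0c->1: ok.
aa: 1a undefined. 1a->0: no, a/aaa meet in 1. 1a->1: no, a/aa meet in 1. 1a->2: ok.
ac: 1c undefined. 1c->0: no, a/cca meet in 1. 1c->1: ok.
ba: 2a undefined. 2a->0: ok.
bb: 2b undefined. 2b->0: no, a/bbac meet in 1. 2b->1: no, a/aab meet in 1. 2b->2: no, a/bbac meet in 1. Open state 3: 2b->3.
bc: 2c undefined. 2c->0: no, a/bcc meet in 1. 2c->1: no, a/bcc meet in 1. 2c->2: ok.
cb: 1b undefined. 1b->0: no, a/cbc meet in 1. 1b->1: no, a/cbc meet in 1. 1b->2: no, acbb/aab meet in 3. 1b->3: ok.
bba: 3a undefined. 3a->0: no, a/bbac meet in 1. 3a->1: no, a/bbac meet in 1. 3a->2: ok.
cbc: 3c undefined. 3c->0: ok.
acbb: 3b undefined. 3b->0: no, acbb/cbc meet in 0. 3b->1: ok.
All examples now run through 4 states with every (state, symbol) defined. Accept strings end in {1}, Reject strings end in {0,2,3}; accept={1}.

states=4 start=0 accept={1} delta: 0a->1 0b->2 0c->1 1a->2 1b->3 1c->1 2a->0 2b->3 2c->2 3a->2 3b->1 3c->0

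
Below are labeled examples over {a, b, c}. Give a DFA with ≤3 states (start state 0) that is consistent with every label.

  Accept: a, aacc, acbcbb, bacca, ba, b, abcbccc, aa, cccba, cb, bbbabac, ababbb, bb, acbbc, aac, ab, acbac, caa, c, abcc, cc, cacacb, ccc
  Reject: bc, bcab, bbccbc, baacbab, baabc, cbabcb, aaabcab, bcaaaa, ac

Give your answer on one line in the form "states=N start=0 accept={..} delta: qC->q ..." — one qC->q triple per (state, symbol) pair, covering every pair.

State merging on the prefix tree: take the shortest (then alphabetical) example prefix whose next move is undefined and point that move at state 0, else 1, else 2, ...; a target is out if some Accept/Reject pair would then sit in one state with the same input left (inseparable). If every existing state is out, open a new one.
a: 0a undefined. 0a->0: no, aac/ac meet in 0 with "c" left. Open state 1: 0a->1.
b: 0b undefined. 0b->0: no, c/bc meet in 0 with "c" left. 0b->1: ok.
c: 0c undefined. 0c->0: ok.
aa: 1a undefined. 1a->0: ok.
ab: 1b undefined. 1b->0: no, aacc/baabc meet in 0. 1b->1: ok.
ac: 1c undefined. 1c->0: no, a/bcab meet in 1. 1c->1: no, a/bc meet in 1. Open state 2: 1c->2.
acb: 2b undefined. 2b->0: no, a/baacbab meet in 1. 2b->1: no, a/baacbab meet in 1. 2b->2: ok.
bca: 2a undefined. 2a->0: no, a/bcab meet in 1. 2a->1: no, a/bcab meet in 1. 2a->2: ok.
abcc: 2c undefined. 2c->0: ok.
All examples now run through 3 states with every (state, symbol) defined. Accept strings end in {0,1}, Reject strings end in {2}; accept={0,1}.

states=3 start=0 accept={0,1} delta: 0a->1 0b->1 0c->0 1a->0 1b->1 1c->2 2a->2 2b->2 2c->0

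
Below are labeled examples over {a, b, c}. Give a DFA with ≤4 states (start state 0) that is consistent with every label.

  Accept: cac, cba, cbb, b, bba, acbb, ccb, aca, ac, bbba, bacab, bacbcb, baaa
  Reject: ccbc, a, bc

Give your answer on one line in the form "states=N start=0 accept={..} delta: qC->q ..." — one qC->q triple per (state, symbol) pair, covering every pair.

Grow the machine one transition at a time. Run the examples from 0; the earliest place one falls off (shortest prefix, ties alphabetical) gets sent to the lowest-numbered state that keeps every Accept/Reject pair distinguishable — a pair clashes when both reach the same state with identical unread suffix — and to a fresh state only if none does.
a: 0a undefined. 0a->0: ok.
b: 0b undefined. 0b->0: no, b/a meet in 0. Open state 1: 0b->1.
c: 0c undefined. 0c->0: no, cac/a meet in 0. 0c->1: ok.
ba: 1a undefined. 1a->0: no, aca/a meet in 0. 1a->1: no, cac/bc meet in 1 with "c" left. Open state 2: 1a->2.
bb: 1b undefined. 1b->0: no, cba/a meet in 0. 1b->1: ok.
bc: 1c undefined. 1c->0: ok.
baa: 2a undefined. 2a->0: no, baaa/ccbc meet in 0. 2a->1: ok.
bac: 2c undefined. 2c->0: no, cac/ccbc meet in 0. 2c->1: ok.
bacab: 2b undefined. 2b->0: no, bacab/ccbc meet in 0. 2b->1: ok.
All examples now run through 3 states with every (state, symbol) defined. Accept strings end in {1,2}, Reject strings end in {0}; accept={1,2}.

states=3 start=0 accept={1,2} delta: 0a->0 0b->1 0c->1 1a->2 1b->1 1c->0 2a->1 2b->1 2c->1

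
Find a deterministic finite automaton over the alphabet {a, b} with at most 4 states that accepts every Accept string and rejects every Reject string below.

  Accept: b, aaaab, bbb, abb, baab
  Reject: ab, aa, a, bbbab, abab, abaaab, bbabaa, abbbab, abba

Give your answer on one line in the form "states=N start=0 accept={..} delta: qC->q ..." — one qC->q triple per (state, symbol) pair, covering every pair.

states=3 start=0 accept={0} delta: 0a->1 0b->0 1a->2 1b->2 2a->1 2b->0

Fold the examples into a partial DFA from state 0: repeatedly fix the first undefined (state, symbol) met by the shortest-then-alphabetical prefix, trying targets in increasing order and rejecting any under which an Accept and a Reject string meet in one state with the same remainder; add a state when all current targets are rejected. Accepting states are where Accept strings end.
a: 0a undefined. 0a->0: no, b/ab meet in 0 with "b" left. Open state 1: 0a->1.
b: 0b undefined. 0b->0: ok.
aa: 1a undefined. 1a->0: no, b/aa meet in 0. 1a->1: no, aaaab/ab meet in 1 with "b" left. Open state 2: 1a->2.
ab: 1b undefined. 1b->0: no, b/ab meet in 0. 1b->1: no, aaaab/abaaab meet in 2 with "aab" left. 1b->2: ok.
aaa: 2a undefined. 2a->0: no, b/abab meet in 0. 2a->1: ok.
abb: 2b undefined. 2b->0: ok.
All examples now run through 3 states with every (state, symbol) defined. Accept strings end in {0}, Reject strings end in {1,2}; accept={0}.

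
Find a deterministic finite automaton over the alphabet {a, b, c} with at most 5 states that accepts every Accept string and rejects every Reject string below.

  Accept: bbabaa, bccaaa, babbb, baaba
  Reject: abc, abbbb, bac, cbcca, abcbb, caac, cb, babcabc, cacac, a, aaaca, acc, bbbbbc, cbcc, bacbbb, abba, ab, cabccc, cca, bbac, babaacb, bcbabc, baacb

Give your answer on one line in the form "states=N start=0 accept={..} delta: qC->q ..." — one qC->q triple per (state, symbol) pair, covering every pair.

states=4 start=0 accept={3} delta: 0a->0 0b->1 0c->0 1a->2 1b->0 1c->1 2a->3 2b->3 2c->0 3a->3 3b->2 3c->0

State merging on the prefix tree: take the shortest (then alphabetical) example prefix whose next move is undefined and point that move at state 0, else 1, else 2, ...; a target is out if some Accept/Reject pair would then sit in one state with the same input left (inseparable). If every existing state is out, open a new one.
a: 0a undefined. 0a->0: ok.
b: 0b undefined. 0b->0: no, bbabaa/abbbb meet in 0. Open state 1: 0b->1.
c: 0c undefined. 0c->0: ok.
ba: 1a undefined. 1a->0: no, babbb/bacbbb meet in 1 with "bb" left. 1a->1: no, babbb/abbbb meet in 1 with "bbb" left. Open state 2: 1a->2.
bb: 1b undefined. 1b->0: ok.
bc: 1c undefined. 1c->0: no, bccaaa/abc meet in 0. 1c->1: ok.
baa: 2a undefined. 2a->0: no, bbabaa/abbbb meet in 0. 2a->1: no, bbabaa/abc meet in 1. 2a->2: no, bbabaa/cbcca meet in 2. Open state 3: 2a->3.
bab: 2b undefined. 2b->0: no, babbb/abbbb meet in 0. 2b->1: no, babbb/abc meet in 1. 2b->2: no, babbb/cbcca meet in 2. 2b->3: ok.
bac: 2c undefined. 2c->0: ok.
baab: 3b undefined. 3b->0: no, babbb/abc meet in 1. 3b->1: no, babbb/abbbb meet in 0. 3b->2: ok.
baac: 3c undefined. 3c->0: ok.
baba: 3a undefined. 3a->0: no, bccaaa/abbbb meet in 0. 3a->1: no, bccaaa/abc meet in 1. 3a->2: no, bccaaa/cbcca meet in 2. 3a->3: ok.
All examples now run through 4 states with every (state, symbol) defined. Accept strings end in {3}, Reject strings end in {0,1,2}; accept={3}.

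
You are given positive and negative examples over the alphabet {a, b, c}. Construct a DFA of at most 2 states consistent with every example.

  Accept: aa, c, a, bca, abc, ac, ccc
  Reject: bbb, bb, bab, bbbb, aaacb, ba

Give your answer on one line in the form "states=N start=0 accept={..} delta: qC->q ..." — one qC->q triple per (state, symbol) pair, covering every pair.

State merging on the prefix tree: take the shortest (then alphabetical) example prefix whose next move is undefined and point that move at state 0, else 1, else 2, ...; a target is out if some Accept/Reject pair would then sit in one state with the same input left (inseparable). If every existing state is out, open a new one.
a: 0a undefined. 0a->0: ok.
b: 0b undefined. 0b->0: no, aa/bbb meet in 0. Open state 1: 0b->1.
c: 0c undefined. 0c->0: ok.
ba: 1a undefined. 1a->0: no, aa/ba meet in 0. 1a->1: ok.
bb: 1b undefined. 1b->0: no, aa/bb meet in 0. 1b->1: ok.
bc: 1c undefined. 1c->0: ok.
All examples now run through 2 states with every (state, symbol) defined. Accept strings end in {0}, Reject strings end in {1}; accept={0}.

states=2 start=0 accept={0} delta: 0a->0 0b->1 0c->0 1a->1 1b->1 1c->0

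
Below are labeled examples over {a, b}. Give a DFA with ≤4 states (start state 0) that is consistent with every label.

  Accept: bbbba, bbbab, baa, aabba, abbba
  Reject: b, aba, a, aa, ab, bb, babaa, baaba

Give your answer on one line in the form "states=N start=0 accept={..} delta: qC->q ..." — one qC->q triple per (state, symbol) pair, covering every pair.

State merging on the prefix tree: take the shortest (then alphabetical) example prefix whose next move is undefined and point that move at state 0, else 1, else 2, ...; a target is out if some Accept/Reject pair would then sit in one state with the same input left (inseparable). If every existing state is out, open a new one.
a: 0a undefined. 0a->0: ok.
b: 0b undefined. 0b->0: no, bbbba/b meet in 0. Open state 1: 0b->1.
ba: 1a undefined. 1a->0: no, baa/aba meet in 0. 1a->1: no, baa/b meet in 1. Open state 2: 1a->2.
bb: 1b undefined. 1b->0: no, bbbba/a meet in 0. 1b->1: no, bbbba/aba meet in 2. 1b->2: ok.
baa: 2a undefined. 2a->0: no, baa/a meet in 0. 2a->1: no, baa/b meet in 1. 2a->2: no, baa/aba meet in 2. Open state 3: 2a->3.
bab: 2b undefined. 2b->0: no, bbbba/aba meet in 2. 2b->1: no, bbbba/babaa meet in 3. 2b->2: ok.
baab: 3b undefined. 3b->0: no, bbbab/a meet in 0. 3b->1: no, bbbab/b meet in 1. 3b->2: no, bbbba/baaba meet in 3. 3b->3: ok.
baaba: 3a undefined. 3a->0: ok.
All examples now run through 4 states with every (state, symbol) defined. Accept strings end in {3}, Reject strings end in {0,1,2}; accept={3}.

states=4 start=0 accept={3} delta: 0a->0 0b->1 1a->2 1b->2 2a->3 2b->2 3a->0 3b->3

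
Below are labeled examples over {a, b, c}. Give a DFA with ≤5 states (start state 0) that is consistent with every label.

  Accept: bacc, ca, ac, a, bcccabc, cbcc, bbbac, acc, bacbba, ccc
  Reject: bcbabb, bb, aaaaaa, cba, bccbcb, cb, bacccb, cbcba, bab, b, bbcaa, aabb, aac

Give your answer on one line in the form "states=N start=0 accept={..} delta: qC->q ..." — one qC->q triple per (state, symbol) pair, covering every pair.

states=4 start=0 accept={1,2} delta: 0a->1 0b->0 0c->1 1a->2 1b->3 1c->1 2a->0 2b->0 2c->0 3a->0 3b->0 3c->1

Fold the examples into a partial DFA from state 0: repeatedly fix the first undefined (state, symbol) met by the shortest-then-alphabetical prefix, trying targets in increasing order and rejecting any under which an Accept and a Reject string meet in one state with the same remainder; add a state when all current targets are rejected. Accepting states are where Accept strings end.
a: 0a undefined. 0a->0: no, ac/aac meet in 0 with "c" left. Open state 1: 0a->1.
b: 0b undefined. 0b->0: ok.
c: 0c undefined. 0c->0: no, ca/cba meet in 1. 0c->1: ok.
aa: 1a undefined. 1a->0: no, ca/bb meet in 0. 1a->1: no, ca/aaaaaa meet in 1. Open state 2: 1a->2.
ac: 1c undefined. 1c->0: no, ac/bb meet in 0. 1c->1: ok.
cb: 1b undefined. 1b->0: no, bacc/cba meet in 1. 1b->1: no, bacc/bccbcb meet in 1. 1b->2: no, ca/cb meet in 2. Open state 3: 1b->3.
aaa: 2a undefined. 2a->0: ok.
aab: 2b undefined. 2b->0: ok.
aac: 2c undefined. 2c->0: ok.
cba: 3a undefined. 3a->0: ok.
cbc: 3c undefined. 3c->0: no, bacc/cbcba meet in 1. 3c->1: ok.
bacbb: 3b undefined. 3b->0: ok.
All examples now run through 4 states with every (state, symbol) defined. Accept strings end in {1,2}, Reject strings end in {0,3}; accept={1,2}.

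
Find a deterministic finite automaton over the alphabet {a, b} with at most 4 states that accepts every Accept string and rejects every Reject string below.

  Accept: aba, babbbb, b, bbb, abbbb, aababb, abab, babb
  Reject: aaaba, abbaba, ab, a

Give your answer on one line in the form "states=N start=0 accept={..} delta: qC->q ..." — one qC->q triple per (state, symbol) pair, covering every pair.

Grow the machine one transition at a time. Run the examples from 0; the earliest place one falls off (shortest prefix, ties alphabetical) gets sent to the lowest-numbered state that keeps every Accept/Reject pair distinguishable — a pair clashes when both reach the same state with identical unread suffix — and to a fresh state only if none does.
a: 0a undefined. 0a->0: no, aba/aaaba meet in 0 with "ba" left. Open state 1: 0a->1.
b: 0b undefined. 0b->0: ok.
aa: 1a undefined. 1a->0: no, aba/aaaba meet in 1 with "ba" left. 1a->1: no, aba/aaaba meet in 1 with "ba" left. Open state 2: 1a->2.
ab: 1b undefined. 1b->0: no, aba/abbaba meet in 1. 1b->1: no, babbbb/ab meet in 1. 1b->2: ok.
aaa: 2a undefined. 2a->0: ok.
aab: 2b undefined. 2b->0: no, aba/abbaba meet in 0. 2b->1: no, babbbb/aaaba meet in 1. 2b->2: no, babbbb/ab meet in 2. Open state 3: 2b->3.
aaba: 3a undefined. 3a->0: ok.
abbb: 3b undefined. 3b->0: ok.
All examples now run through 4 states with every (state, symbol) defined. Accept strings end in {0,3}, Reject strings end in {1,2}; accept={0,3}.

states=4 start=0 accept={0,3} delta: 0a->1 0b->0 1a->2 1b->2 2a->0 2b->3 3a->0 3b->0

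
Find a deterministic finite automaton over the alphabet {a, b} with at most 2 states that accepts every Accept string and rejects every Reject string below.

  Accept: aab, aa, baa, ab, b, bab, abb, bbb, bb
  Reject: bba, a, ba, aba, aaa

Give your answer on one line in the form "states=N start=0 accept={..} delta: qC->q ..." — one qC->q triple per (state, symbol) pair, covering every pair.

State merging on the prefix tree: take the shortest (then alphabetical) example prefix whose next move is undefined and point that move at state 0, else 1, else 2, ...; a target is out if some Accept/Reject pair would then sit in one state with the same input left (inseparable). If every existing state is out, open a new one.
a: 0a undefined. 0a->0: no, aa/a meet in 0. Open state 1: 0a->1.
b: 0b undefined. 0b->0: ok.
aa: 1a undefined. 1a->0: ok.
ab: 1b undefined. 1b->0: ok.
All examples now run through 2 states with every (state, symbol) defined. Accept strings end in {0}, Reject strings end in {1}; accept={0}.

states=2 start=0 accept={0} delta: 0a->1 0b->0 1a->0 1b->0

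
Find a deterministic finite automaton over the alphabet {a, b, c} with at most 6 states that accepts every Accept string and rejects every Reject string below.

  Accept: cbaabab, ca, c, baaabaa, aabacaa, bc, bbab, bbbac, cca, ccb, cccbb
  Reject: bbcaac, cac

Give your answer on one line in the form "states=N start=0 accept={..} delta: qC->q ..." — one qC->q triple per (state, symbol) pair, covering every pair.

states=3 start=0 accept={0,1} delta: 0a->0 0b->0 0c->1 1a->1 1b->0 1c->2 2a->0 2b->0 2c->0

State merging on the prefix tree: take the shortest (then alphabetical) example prefix whose next move is undefined and point that move at state 0, else 1, else 2, ...; a target is out if some Accept/Reject pair would then sit in one state with the same input left (inseparable). If every existing state is out, open a new one.
a: 0a undefined. 0a->0: ok.
b: 0b undefined. 0b->0: ok.
c: 0c undefined. 0c->0: no, cbaabab/bbcaac meet in 0. Open state 1: 0c->1.
ca: 1a undefined. 1a->0: no, c/bbcaac meet in 1. 1a->1: ok.
cb: 1b undefined. 1b->0: ok.
cc: 1c undefined. 1c->0: no, cbaabab/bbcaac meet in 0. 1c->1: no, ca/bbcaac meet in 1. Open state 2: 1c->2.
cca: 2a undefined. 2a->0: ok.
ccb: 2b undefined. 2b->0: ok.
ccc: 2c undefined. 2c->0: ok.
All examples now run through 3 states with every (state, symbol) defined. Accept strings end in {0,1}, Reject strings end in {2}; accept={0,1}.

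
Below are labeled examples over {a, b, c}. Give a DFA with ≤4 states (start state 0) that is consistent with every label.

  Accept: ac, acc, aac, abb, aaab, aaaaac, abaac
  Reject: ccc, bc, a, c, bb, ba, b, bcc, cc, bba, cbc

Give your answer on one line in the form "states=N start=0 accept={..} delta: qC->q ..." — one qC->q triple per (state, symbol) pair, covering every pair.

states=3 start=0 accept={2} delta: 0a->1 0b->0 0c->0 1a->1 1b->2 1c->2 2a->0 2b->2 2c->2

State merging on the prefix tree: take the shortest (then alphabetical) example prefix whose next move is undefined and point that move at state 0, else 1, else 2, ...; a target is out if some Accept/Reject pair would then sit in one state with the same input left (inseparable). If every existing state is out, open a new one.
a: 0a undefined. 0a->0: no, ac/c meet in 0 with "c" left. Open state 1: 0a->1.
b: 0b undefined. 0b->0: ok.
c: 0c undefined. 0c->0: ok.
aa: 1a undefined. 1a->0: no, aac/ccc meet in 0. 1a->1: ok.
ab: 1b undefined. 1b->0: no, abb/ccc meet in 0. 1b->1: no, abb/a meet in 1. Open state 2: 1b->2.
ac: 1c undefined. 1c->0: no, ac/ccc meet in 0. 1c->1: no, ac/a meet in 1. 1c->2: ok.
aba: 2a undefined. 2a->0: ok.
abb: 2b undefined. 2b->0: no, abb/ccc meet in 0. 2b->1: no, abb/a meet in 1. 2b->2: ok.
acc: 2c undefined. 2c->0: no, acc/ccc meet in 0. 2c->1: no, acc/a meet in 1. 2c->2: ok.
All examples now run through 3 states with every (state, symbol) defined. Accept strings end in {2}, Reject strings end in {0,1}; accept={2}.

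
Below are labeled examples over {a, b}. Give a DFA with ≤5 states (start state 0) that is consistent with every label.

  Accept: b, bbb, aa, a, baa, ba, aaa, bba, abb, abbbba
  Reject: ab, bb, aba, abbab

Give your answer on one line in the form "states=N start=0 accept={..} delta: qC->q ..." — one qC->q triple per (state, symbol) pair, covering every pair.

Grow the machine one transition at a time. Run the examples from 0; the earliest place one falls off (shortest prefix, ties alphabetical) gets sent to the lowest-numbered state that keeps every Accept/Reject pair distinguishable — a pair clashes when both reach the same state with identical unread suffix — and to a fresh state only if none does.
a: 0a undefined. 0a->0: no, b/ab meet in 0 with "b" left. Open state 1: 0a->1.
b: 0b undefined. 0b->0: no, b/bb meet in 0. 0b->1: no, bba/aba meet in 1 with "ba" left. Open state 2: 0b->2.
aa: 1a undefined. 1a->0: ok.
ab: 1b undefined. 1b->0: no, aa/ab meet in 0. 1b->1: no, b/abbab meet in 2. 1b->2: no, b/ab meet in 2. Open state 3: 1b->3.
ba: 2a undefined. 2a->0: ok.
bb: 2b undefined. 2b->0: no, aa/bb meet in 0. 2b->1: no, bbb/ab meet in 3. 2b->2: no, b/bb meet in 2. 2b->3: no, bba/aba meet in 3 with "a" left. Open state 4: 2b->4.
aba: 3a undefined. 3a->0: no, aa/aba meet in 0. 3a->1: no, a/aba meet in 1. 3a->2: no, b/aba meet in 2. 3a->3: ok.
abb: 3b undefined. 3b->0: ok.
bba: 4a undefined. 4a->0: ok.
bbb: 4b undefined. 4b->0: ok.
All examples now run through 5 states with every (state, symbol) defined. Accept strings end in {0,1,2}, Reject strings end in {3,4}; accept={0,1,2}.

states=5 start=0 accept={0,1,2} delta: 0a->1 0b->2 1a->0 1b->3 2a->0 2b->4 3a->3 3b->0 4a->0 4b->0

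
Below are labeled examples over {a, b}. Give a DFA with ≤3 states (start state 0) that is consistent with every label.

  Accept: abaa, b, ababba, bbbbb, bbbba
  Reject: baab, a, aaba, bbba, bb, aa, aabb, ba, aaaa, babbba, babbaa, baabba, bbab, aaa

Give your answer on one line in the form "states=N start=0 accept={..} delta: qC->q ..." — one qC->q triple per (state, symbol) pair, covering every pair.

State merging on the prefix tree: take the shortest (then alphabetical) example prefix whose next move is undefined and point that move at state 0, else 1, else 2, ...; a target is out if some Accept/Reject pair would then sit in one state with the same input left (inseparable). If every existing state is out, open a new one.
a: 0a undefined. 0a->0: ok.
b: 0b undefined. 0b->0: no, abaa/baab meet in 0. Open state 1: 0b->1.
ba: 1a undefined. 1a->0: no, abaa/a meet in 0. 1a->1: no, abaa/aaba meet in 1. Open state 2: 1a->2.
bb: 1b undefined. 1b->0: no, b/bbab meet in 1. 1b->1: no, b/bb meet in 1. 1b->2: ok.
baa: 2a undefined. 2a->0: no, abaa/a meet in 0. 2a->1: ok.
bab: 2b undefined. 2b->0: no, abaa/babbba meet in 1. 2b->1: ok.
All examples now run through 3 states with every (state, symbol) defined. Accept strings end in {1}, Reject strings end in {0,2}; accept={1}.

states=3 start=0 accept={1} delta: 0a->0 0b->1 1a->2 1b->2 2a->1 2b->1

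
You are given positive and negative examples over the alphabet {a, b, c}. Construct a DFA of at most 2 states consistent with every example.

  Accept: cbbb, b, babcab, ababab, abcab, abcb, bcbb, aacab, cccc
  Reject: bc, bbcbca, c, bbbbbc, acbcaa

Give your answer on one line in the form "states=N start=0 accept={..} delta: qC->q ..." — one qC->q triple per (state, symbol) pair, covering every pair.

State merging on the prefix tree: take the shortest (then alphabetical) example prefix whose next move is undefined and point that move at state 0, else 1, else 2, ...; a target is out if some Accept/Reject pair would then sit in one state with the same input left (inseparable). If every existing state is out, open a new one.
a: 0a undefined. 0a->0: ok.
b: 0b undefined. 0b->0: ok.
c: 0c undefined. 0c->0: no, cbbb/bc meet in 0. Open state 1: 0c->1.
cb: 1b undefined. 1b->0: ok.
cc: 1c undefined. 1c->0: ok.
aaca: 1a undefined. 1a->0: no, cbbb/bbcbca meet in 0. 1a->1: ok.
All examples now run through 2 states with every (state, symbol) defined. Accept strings end in {0}, Reject strings end in {1}; accept={0}.

states=2 start=0 accept={0} delta: 0a->0 0b->0 0c->1 1a->1 1b->0 1c->0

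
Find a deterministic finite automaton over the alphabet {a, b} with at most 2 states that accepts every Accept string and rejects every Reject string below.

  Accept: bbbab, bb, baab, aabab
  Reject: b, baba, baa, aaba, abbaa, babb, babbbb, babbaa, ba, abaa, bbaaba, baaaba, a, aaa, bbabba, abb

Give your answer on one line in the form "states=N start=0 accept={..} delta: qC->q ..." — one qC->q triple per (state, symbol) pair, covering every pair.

Fold the examples into a partial DFA from state 0: repeatedly fix the first undefined (state, symbol) met by the shortest-then-alphabetical prefix, trying targets in increasing order and rejecting any under which an Accept and a Reject string meet in one state with the same remainder; add a state when all current targets are rejected. Accepting states are where Accept strings end.
a: 0a undefined. 0a->0: no, bb/abb meet in 0 with "bb" left. Open state 1: 0a->1.
b: 0b undefined. 0b->0: no, bb/b meet in 0. 0b->1: ok.
aa: 1a undefined. 1a->0: no, bb/babb meet in 1 with "b" left. 1a->1: ok.
ab: 1b undefined. 1b->0: ok.
All examples now run through 2 states with every (state, symbol) defined. Accept strings end in {0}, Reject strings end in {1}; accept={0}.

states=2 start=0 accept={0} delta: 0a->1 0b->1 1a->1 1b->0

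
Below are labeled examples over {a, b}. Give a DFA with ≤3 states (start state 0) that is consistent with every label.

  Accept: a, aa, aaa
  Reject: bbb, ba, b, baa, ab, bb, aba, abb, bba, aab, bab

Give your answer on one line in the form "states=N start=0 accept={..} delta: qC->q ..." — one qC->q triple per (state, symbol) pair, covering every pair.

Fold the examples into a partial DFA from state 0: repeatedly fix the first undefined (state, symbol) met by the shortest-then-alphabetical prefix, trying targets in increasing order and rejecting any under which an Accept and a Reject string meet in one state with the same remainder; add a state when all current targets are rejected. Accepting states are where Accept strings end.
a: 0a undefined. 0a->0: ok.
b: 0b undefined. 0b->0: no, a/bbb meet in 0. Open state 1: 0b->1.
ba: 1a undefined. 1a->0: no, a/ba meet in 0. 1a->1: ok.
bb: 1b undefined. 1b->0: no, a/bb meet in 0. 1b->1: ok.
All examples now run through 2 states with every (state, symbol) defined. Accept strings end in {0}, Reject strings end in {1}; accept={0}.

states=2 start=0 accept={0} delta: 0a->0 0b->1 1a->1 1b->1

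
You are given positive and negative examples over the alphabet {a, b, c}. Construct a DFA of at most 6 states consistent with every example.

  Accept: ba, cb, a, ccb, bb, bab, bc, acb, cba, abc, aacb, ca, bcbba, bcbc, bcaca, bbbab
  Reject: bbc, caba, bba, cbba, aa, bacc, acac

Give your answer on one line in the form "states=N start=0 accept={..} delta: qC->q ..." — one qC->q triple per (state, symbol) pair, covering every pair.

Grow the machine one transition at a time. Run the examples from 0; the earliest place one falls off (shortest prefix, ties alphabetical) gets sent to the lowest-numbered state that keeps every Accept/Reject pair distinguishable — a pair clashes when both reach the same state with identical unread suffix — and to a fresh state only if none does.
a: 0a undefined. 0a->0: no, a/aa meet in 0. Open state 1: 0a->1.
b: 0b undefined. 0b->0: no, ba/bba meet in 1. 0b->1: no, ba/aa meet in 1 with "a" left. Open state 2: 0b->2.
c: 0c undefined. 0c->0: ok.
aa: 1a undefined. 1a->0: ok.
ab: 1b undefined. 1b->0: no, a/caba meet in 1. 1b->1: ok.
ac: 1c undefined. 1c->0: no, abc/caba meet in 0. 1c->1: ok.
ba: 2a undefined. 2a->0: no, ba/caba meet in 0. 2a->1: no, ba/bacc meet in 1. 2a->2: ok.
bb: 2b undefined. 2b->0: no, a/bba meet in 1. 2b->1: no, a/bbc meet in 1. 2b->2: no, ba/bba meet in 2. Open state 3: 2b->3.
bc: 2c undefined. 2c->0: no, bc/caba meet in 0. 2c->1: no, a/bacc meet in 1. 2c->2: no, ba/bacc meet in 2. 2c->3: ok.
bba: 3a undefined. 3a->0: ok.
bbb: 3b undefined. 3b->0: no, bcbc/caba meet in 0. 3b->1: no, bcbba/caba meet in 0. 3b->2: no, bcbba/caba meet in 0. 3b->3: no, bcbba/caba meet in 0. Open state 4: 3b->4.
bbc: 3c undefined. 3c->0: ok.
bbba: 4a undefined. 4a->0: ok.
bcbb: 4b undefined. 4b->0: ok.
bcbc: 4c undefined. 4c->0: no, bcbc/bbc meet in 0. 4c->1: ok.
All examples now run through 5 states with every (state, symbol) defined. Accept strings end in {1,2,3}, Reject strings end in {0}; accept={1,2,3}.

states=5 start=0 accept={1,2,3} delta: 0a->1 0b->2 0c->0 1a->0 1b->1 1c->1 2a->2 2b->3 2c->3 3a->0 3b->4 3c->0 4a->0 4b->0 4c->1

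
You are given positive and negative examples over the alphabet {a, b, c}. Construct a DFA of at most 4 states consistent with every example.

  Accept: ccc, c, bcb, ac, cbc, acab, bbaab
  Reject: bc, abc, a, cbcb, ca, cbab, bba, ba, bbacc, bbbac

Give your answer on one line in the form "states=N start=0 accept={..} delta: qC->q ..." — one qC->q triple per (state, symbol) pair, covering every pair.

Fold the examples into a partial DFA from state 0: repeatedly fix the first undefined (state, symbol) met by the shortest-then-alphabetical prefix, trying targets in increasing order and rejecting any under which an Accept and a Reject string meet in one state with the same remainder; add a state when all current targets are rejected. Accepting states are where Accept strings end.
a: 0a undefined. 0a->0: ok.
b: 0b undefined. 0b->0: no, c/bc meet in 0 with "c" left. Open state 1: 0b->1.
c: 0c undefined. 0c->0: no, ccc/a meet in 0. 0c->1: ok.
ba: 1a undefined. 1a->0: ok.
bb: 1b undefined. 1b->0: no, c/cbab meet in 1. 1b->1: no, c/cbab meet in 1. Open state 2: 1b->2.
bc: 1c undefined. 1c->0: ok.
bba: 2a undefined. 2a->0: no, ccc/cbab meet in 1. 2a->1: no, ccc/bba meet in 1. 2a->2: no, bbaab/cbab meet in 2 with "b" left. Open state 3: 2a->3.
bbb: 2b undefined. 2b->0: no, ccc/bbbac meet in 1. 2b->1: no, ccc/bbbac meet in 1. 2b->2: ok.
cbc: 2c undefined. 2c->0: no, ccc/cbcb meet in 1. 2c->1: ok.
bbaa: 3a undefined. 3a->0: ok.
bbac: 3c undefined. 3c->0: no, ccc/bbacc meet in 1. 3c->1: no, ccc/bbbac meet in 1. 3c->2: no, ccc/bbacc meet in 1. 3c->3: ok.
cbab: 3b undefined. 3b->0: ok.
All examples now run through 4 states with every (state, symbol) defined. Accept strings end in {1}, Reject strings end in {0,2,3}; accept={1}.

states=4 start=0 accept={1} delta: 0a->0 0b->1 0c->1 1a->0 1b->2 1c->0 2a->3 2b->2 2c->1 3a->0 3b->0 3c->3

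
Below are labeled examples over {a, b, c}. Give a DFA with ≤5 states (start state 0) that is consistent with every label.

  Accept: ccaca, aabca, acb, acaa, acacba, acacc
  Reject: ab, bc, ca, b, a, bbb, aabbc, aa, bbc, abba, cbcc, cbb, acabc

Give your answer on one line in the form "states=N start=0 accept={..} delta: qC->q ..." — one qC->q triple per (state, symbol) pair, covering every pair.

State merging on the prefix tree: take the shortest (then alphabetical) example prefix whose next move is undefined and point that move at state 0, else 1, else 2, ...; a target is out if some Accept/Reject pair would then sit in one state with the same input left (inseparable). If every existing state is out, open a new one.
a: 0a undefined. 0a->0: ok.
b: 0b undefined. 0b->0: no, aabca/ca meet in 0 with "ca" left. Open state 1: 0b->1.
c: 0c undefined. 0c->0: no, ccaca/ca meet in 0. 0c->1: ok.
bb: 1b undefined. 1b->0: no, acb/a meet in 0. 1b->1: no, acb/ab meet in 1. Open state 2: 1b->2.
bc: 1c undefined. 1c->0: no, ccaca/ca meet in 1 with "a" left. 1c->1: no, aabca/ca meet in 1 with "a" left. 1c->2: no, aabca/abba meet in 2 with "a" left. Open state 3: 1c->3.
ca: 1a undefined. 1a->0: no, acaa/ca meet in 0. 1a->1: no, acaa/ab meet in 1. 1a->2: no, acb/ca meet in 2. 1a->3: ok.
bbb: 2b undefined. 2b->0: ok.
bbc: 2c undefined. 2c->0: ok.
cca: 3a undefined. 3a->0: no, ccaca/bc meet in 3. 3a->1: no, ccaca/ab meet in 1. 3a->2: no, ccaca/a meet in 0. 3a->3: no, aabca/bc meet in 3. Open state 4: 3a->4.
abba: 2a undefined. 2a->0: ok.
acab: 3b undefined. 3b->0: ok.
acac: 3c undefined. 3c->0: no, acacba/bc meet in 3. 3c->1: no, acacba/a meet in 0. 3c->2: no, acacba/a meet in 0. 3c->3: no, acacba/a meet in 0. 3c->4: ok.
ccac: 4c undefined. 4c->0: no, ccaca/a meet in 0. 4c->1: no, ccaca/bc meet in 3. 4c->2: no, ccaca/a meet in 0. 4c->3: no, acacc/bc meet in 3. 4c->4: ok.
acacb: 4b undefined. 4b->0: no, acacba/a meet in 0. 4b->1: no, acacba/bc meet in 3. 4b->2: no, acacba/a meet in 0. 4b->3: ok.
ccaca: 4a undefined. 4a->0: no, ccaca/a meet in 0. 4a->1: no, ccaca/ab meet in 1. 4a->2: ok.
All examples now run through 5 states with every (state, symbol) defined. Accept strings end in {2,4}, Reject strings end in {0,1,3}; accept={2,4}.

states=5 start=0 accept={2,4} delta: 0a->0 0b->1 0c->1 1a->3 1b->2 1c->3 2a->0 2b->0 2c->0 3a->4 3b->0 3c->4 4a->2 4b->3 4c->4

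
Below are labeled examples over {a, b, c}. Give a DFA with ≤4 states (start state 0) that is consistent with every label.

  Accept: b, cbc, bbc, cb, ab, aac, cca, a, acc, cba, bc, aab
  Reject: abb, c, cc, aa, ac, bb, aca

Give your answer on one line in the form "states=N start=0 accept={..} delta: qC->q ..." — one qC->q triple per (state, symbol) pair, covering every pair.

State merging on the prefix tree: take the shortest (then alphabetical) example prefix whose next move is undefined and point that move at state 0, else 1, else 2, ...; a target is out if some Accept/Reject pair would then sit in one state with the same input left (inseparable). If every existing state is out, open a new one.
a: 0a undefined. 0a->0: no, aac/c meet in 0 with "c" left. Open state 1: 0a->1.
b: 0b undefined. 0b->0: no, b/bb meet in 0. 0b->1: no, ab/bb meet in 1 with "b" left. Open state 2: 0b->2.
c: 0c undefined. 0c->0: ok.
aa: 1a undefined. 1a->0: no, aac/c meet in 0. 1a->1: no, aac/ac meet in 1 with "c" left. 1a->2: no, b/aa meet in 2. Open state 3: 1a->3.
ab: 1b undefined. 1b->0: no, b/abb meet in 2. 1b->1: no, ab/abb meet in 1. 1b->2: ok.
ac: 1c undefined. 1c->0: no, cca/aca meet in 1. 1c->1: no, cca/ac meet in 1. 1c->2: no, b/ac meet in 2. 1c->3: ok.
bb: 2b undefined. 2b->0: no, bbc/abb meet in 0. 2b->1: no, bbc/aa meet in 3. 2b->2: no, b/abb meet in 2. 2b->3: ok.
bc: 2c undefined. 2c->0: no, cbc/c meet in 0. 2c->1: ok.
aab: 3b undefined. 3b->0: no, aab/c meet in 0. 3b->1: ok.
aac: 3c undefined. 3c->0: no, bbc/c meet in 0. 3c->1: ok.
aca: 3a undefined. 3a->0: ok.
cba: 2a undefined. 2a->0: no, cba/c meet in 0. 2a->1: ok.
All examples now run through 4 states with every (state, symbol) defined. Accept strings end in {1,2}, Reject strings end in {0,3}; accept={1,2}.

states=4 start=0 accept={1,2} delta: 0a->1 0b->2 0c->0 1a->3 1b->2 1c->3 2a->1 2b->3 2c->1 3a->0 3b->1 3c->1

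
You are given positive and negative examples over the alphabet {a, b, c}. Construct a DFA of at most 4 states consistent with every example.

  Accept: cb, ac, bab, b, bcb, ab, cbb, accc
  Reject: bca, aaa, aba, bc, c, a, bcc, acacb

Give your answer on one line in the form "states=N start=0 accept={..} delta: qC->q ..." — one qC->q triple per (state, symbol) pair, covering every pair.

states=4 start=0 accept={0,3} delta: 0a->1 0b->0 0c->2 1a->0 1b->0 1c->3 2a->1 2b->0 2c->1 3a->1 3b->1 3c->1

Grow the machine one transition at a time. Run the examples from 0; the earliest place one falls off (shortest prefix, ties alphabetical) gets sent to the lowest-numbered state that keeps every Accept/Reject pair distinguishable — a pair clashes when both reach the same state with identical unread suffix — and to a fresh state only if none does.
a: 0a undefined. 0a->0: no, ac/c meet in 0 with "c" left. Open state 1: 0a->1.
b: 0b undefined. 0b->0: ok.
c: 0c undefined. 0c->0: no, cb/bc meet in 0. 0c->1: no, ac/bcc meet in 1 with "c" left. Open state 2: 0c->2.
aa: 1a undefined. 1a->0: ok.
ab: 1b undefined. 1b->0: ok.
ac: 1c undefined. 1c->0: no, ac/acacb meet in 0. 1c->1: no, cb/acacb meet in 2 with "b" left. 1c->2: no, ac/bc meet in 2. Open state 3: 1c->3.
cb: 2b undefined. 2b->0: ok.
aca: 3a undefined. 3a->0: no, cb/acacb meet in 0. 3a->1: ok.
acc: 3c undefined. 3c->0: no, accc/bc meet in 2. 3c->1: ok.
bca: 2a undefined. 2a->0: no, cb/bca meet in 0. 2a->1: ok.
bcc: 2c undefined. 2c->0: no, cb/bcc meet in 0. 2c->1: ok.
acacb: 3b undefined. 3b->0: no, cb/acacb meet in 0. 3b->1: ok.
All examples now run through 4 states with every (state, symbol) defined. Accept strings end in {0,3}, Reject strings end in {1,2}; accept={0,3}.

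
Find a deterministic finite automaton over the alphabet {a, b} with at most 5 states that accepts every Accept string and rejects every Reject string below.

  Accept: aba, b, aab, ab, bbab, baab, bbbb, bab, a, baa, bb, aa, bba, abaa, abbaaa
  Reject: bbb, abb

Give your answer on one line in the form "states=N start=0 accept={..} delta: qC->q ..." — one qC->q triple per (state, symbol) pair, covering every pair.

Fold the examples into a partial DFA from state 0: repeatedly fix the first undefined (state, symbol) met by the shortest-then-alphabetical prefix, trying targets in increasing order and rejecting any under which an Accept and a Reject string meet in one state with the same remainder; add a state when all current targets are rejected. Accepting states are where Accept strings end.
a: 0a undefined. 0a->0: no, bb/abb meet in 0 with "bb" left. Open state 1: 0a->1.
b: 0b undefined. 0b->0: no, b/bbb meet in 0. 0b->1: ok.
aa: 1a undefined. 1a->0: ok.
ab: 1b undefined. 1b->0: no, aba/bbb meet in 1. 1b->1: no, b/bbb meet in 1. Open state 2: 1b->2.
aba: 2a undefined. 2a->0: ok.
abb: 2b undefined. 2b->0: no, aba/bbb meet in 0. 2b->1: no, b/bbb meet in 1. 2b->2: no, ab/bbb meet in 2. Open state 3: 2b->3.
abba: 3a undefined. 3a->0: ok.
bbbb: 3b undefined. 3b->0: ok.
All examples now run through 4 states with every (state, symbol) defined. Accept strings end in {0,1,2}, Reject strings end in {3}; accept={0,1,2}.

states=4 start=0 accept={0,1,2} delta: 0a->1 0b->1 1a->0 1b->2 2a->0 2b->3 3a->0 3b->0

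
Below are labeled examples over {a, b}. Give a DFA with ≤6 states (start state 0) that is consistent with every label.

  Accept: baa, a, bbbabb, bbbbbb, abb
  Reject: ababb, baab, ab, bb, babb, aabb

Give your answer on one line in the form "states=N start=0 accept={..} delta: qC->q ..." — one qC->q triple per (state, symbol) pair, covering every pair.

states=3 start=0 accept={0,1} delta: 0a->1 0b->1 1a->0 1b->2 2a->0 2b->0

Grow the machine one transition at a time. Run the examples from 0; the earliest place one falls off (shortest prefix, ties alphabetical) gets sent to the lowest-numbered state that keeps every Accept/Reject pair distinguishable — a pair clashes when both reach the same state with identical unread suffix — and to a fresh state only if none does.
a: 0a undefined. 0a->0: no, abb/bb meet in 0 with "bb" left. Open state 1: 0a->1.
b: 0b undefined. 0b->0: no, bbbabb/babb meet in 1 with "bb" left. 0b->1: ok.
aa: 1a undefined. 1a->0: ok.
ab: 1b undefined. 1b->0: no, baa/ababb meet in 1. 1b->1: no, baa/ababb meet in 1. Open state 2: 1b->2.
aba: 2a undefined. 2a->0: ok.
abb: 2b undefined. 2b->0: ok.
All examples now run through 3 states with every (state, symbol) defined. Accept strings end in {0,1}, Reject strings end in {2}; accept={0,1}.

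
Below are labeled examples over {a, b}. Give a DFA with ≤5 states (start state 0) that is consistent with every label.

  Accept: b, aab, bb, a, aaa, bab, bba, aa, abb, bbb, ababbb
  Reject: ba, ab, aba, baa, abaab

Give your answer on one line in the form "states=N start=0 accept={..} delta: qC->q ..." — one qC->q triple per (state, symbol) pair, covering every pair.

Fold the examples into a partial DFA from state 0: repeatedly fix the first undefined (state, symbol) met by the shortest-then-alphabetical prefix, trying targets in increasing order and rejecting any under which an Accept and a Reject string meet in one state with the same remainder; add a state when all current targets are rejected. Accepting states are where Accept strings end.
a: 0a undefined. 0a->0: no, b/ab meet in 0 with "b" left. Open state 1: 0a->1.
b: 0b undefined. 0b->0: no, a/ba meet in 1. 0b->1: no, bb/ab meet in 1 with "b" left. Open state 2: 0b->2.
aa: 1a undefined. 1a->0: ok.
ab: 1b undefined. 1b->0: no, b/abaab meet in 2. 1b->1: no, a/ab meet in 1. 1b->2: no, b/ab meet in 2. Open state 3: 1b->3.
ba: 2a undefined. 2a->0: no, a/baa meet in 1. 2a->1: no, a/ba meet in 1. 2a->2: no, b/ba meet in 2. 2a->3: ok.
bb: 2b undefined. 2b->0: ok.
aba: 3a undefined. 3a->0: no, bb/aba meet in 0. 3a->1: no, b/abaab meet in 2. 3a->2: no, b/aba meet in 2. 3a->3: no, bab/abaab meet in 3 with "b" left. Open state 4: 3a->4.
abb: 3b undefined. 3b->0: ok.
abaa: 4a undefined. 4a->0: no, b/abaab meet in 2. 4a->1: ok.
abab: 4b undefined. 4b->0: ok.
All examples now run through 5 states with every (state, symbol) defined. Accept strings end in {0,1,2}, Reject strings end in {3,4}; accept={0,1,2}.

states=5 start=0 accept={0,1,2} delta: 0a->1 0b->2 1a->0 1b->3 2a->3 2b->0 3a->4 3b->0 4a->1 4b->0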